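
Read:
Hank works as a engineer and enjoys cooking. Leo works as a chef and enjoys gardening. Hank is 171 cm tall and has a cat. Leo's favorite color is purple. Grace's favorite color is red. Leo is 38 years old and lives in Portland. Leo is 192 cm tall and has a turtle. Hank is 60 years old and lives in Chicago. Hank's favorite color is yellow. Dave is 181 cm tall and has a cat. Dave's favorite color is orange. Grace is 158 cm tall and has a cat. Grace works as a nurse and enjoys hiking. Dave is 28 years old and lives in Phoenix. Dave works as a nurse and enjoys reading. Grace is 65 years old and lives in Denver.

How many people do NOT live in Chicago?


Not in Chicago: 3

3


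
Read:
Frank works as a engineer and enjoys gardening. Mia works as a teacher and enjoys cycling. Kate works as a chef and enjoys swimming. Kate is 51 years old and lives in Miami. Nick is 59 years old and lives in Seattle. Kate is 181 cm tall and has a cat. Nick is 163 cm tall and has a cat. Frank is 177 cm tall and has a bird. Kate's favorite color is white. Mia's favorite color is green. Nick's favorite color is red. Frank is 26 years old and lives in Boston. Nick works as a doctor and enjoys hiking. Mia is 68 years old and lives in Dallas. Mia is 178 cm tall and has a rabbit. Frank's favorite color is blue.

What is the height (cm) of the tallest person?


Tallest: Kate at 181 cm

181


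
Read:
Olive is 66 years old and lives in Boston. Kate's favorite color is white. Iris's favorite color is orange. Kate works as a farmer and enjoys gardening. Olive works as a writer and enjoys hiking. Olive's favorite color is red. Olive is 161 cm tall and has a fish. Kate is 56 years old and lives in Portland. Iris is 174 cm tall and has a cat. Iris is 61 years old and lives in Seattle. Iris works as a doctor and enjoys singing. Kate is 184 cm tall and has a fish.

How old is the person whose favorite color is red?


Person with favorite color=red is Olive, age 66

66


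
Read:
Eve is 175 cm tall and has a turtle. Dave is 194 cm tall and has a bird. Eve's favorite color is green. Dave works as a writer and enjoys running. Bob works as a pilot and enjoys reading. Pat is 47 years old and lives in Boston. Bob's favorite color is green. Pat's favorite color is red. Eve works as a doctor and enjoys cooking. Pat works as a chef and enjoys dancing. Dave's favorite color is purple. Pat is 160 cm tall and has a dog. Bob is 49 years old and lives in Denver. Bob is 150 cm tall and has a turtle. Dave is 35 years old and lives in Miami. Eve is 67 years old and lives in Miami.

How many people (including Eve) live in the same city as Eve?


Eve lives in Miami. Count = 2

2


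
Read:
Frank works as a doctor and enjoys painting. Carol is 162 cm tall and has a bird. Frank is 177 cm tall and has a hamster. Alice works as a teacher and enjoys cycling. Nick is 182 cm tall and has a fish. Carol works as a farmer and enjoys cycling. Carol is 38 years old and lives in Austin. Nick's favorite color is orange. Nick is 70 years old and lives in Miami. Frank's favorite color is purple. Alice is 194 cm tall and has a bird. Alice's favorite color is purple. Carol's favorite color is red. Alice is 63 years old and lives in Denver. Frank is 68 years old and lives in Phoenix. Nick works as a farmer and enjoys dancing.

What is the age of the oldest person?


Oldest: Nick at 70

70


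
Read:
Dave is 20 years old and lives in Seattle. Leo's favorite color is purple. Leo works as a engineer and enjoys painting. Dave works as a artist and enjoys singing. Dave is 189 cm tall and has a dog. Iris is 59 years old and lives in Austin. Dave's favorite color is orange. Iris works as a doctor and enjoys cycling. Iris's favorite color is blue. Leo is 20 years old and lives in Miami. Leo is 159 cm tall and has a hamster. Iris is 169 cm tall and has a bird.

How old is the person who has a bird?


Person with bird is Iris, age 59

59


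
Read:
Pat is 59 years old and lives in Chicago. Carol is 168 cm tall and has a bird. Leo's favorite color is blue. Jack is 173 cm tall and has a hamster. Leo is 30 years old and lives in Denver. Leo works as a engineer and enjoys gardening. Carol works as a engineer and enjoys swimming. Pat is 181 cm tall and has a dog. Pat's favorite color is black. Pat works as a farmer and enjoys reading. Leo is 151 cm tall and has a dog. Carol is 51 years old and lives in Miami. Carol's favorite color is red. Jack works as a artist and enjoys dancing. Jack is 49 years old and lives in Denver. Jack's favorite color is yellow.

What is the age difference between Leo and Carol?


|30 - 51| = 21

21


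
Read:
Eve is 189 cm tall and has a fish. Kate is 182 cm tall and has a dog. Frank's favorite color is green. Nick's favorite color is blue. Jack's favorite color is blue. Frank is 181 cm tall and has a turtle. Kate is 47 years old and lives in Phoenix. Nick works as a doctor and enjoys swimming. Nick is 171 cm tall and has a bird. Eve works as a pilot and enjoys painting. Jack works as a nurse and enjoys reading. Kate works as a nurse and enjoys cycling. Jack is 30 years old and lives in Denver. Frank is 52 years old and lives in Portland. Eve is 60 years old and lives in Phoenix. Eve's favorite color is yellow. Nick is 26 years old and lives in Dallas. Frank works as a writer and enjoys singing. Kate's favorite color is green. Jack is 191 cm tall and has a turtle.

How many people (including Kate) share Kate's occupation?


Kate is a nurse. Count = 2

2


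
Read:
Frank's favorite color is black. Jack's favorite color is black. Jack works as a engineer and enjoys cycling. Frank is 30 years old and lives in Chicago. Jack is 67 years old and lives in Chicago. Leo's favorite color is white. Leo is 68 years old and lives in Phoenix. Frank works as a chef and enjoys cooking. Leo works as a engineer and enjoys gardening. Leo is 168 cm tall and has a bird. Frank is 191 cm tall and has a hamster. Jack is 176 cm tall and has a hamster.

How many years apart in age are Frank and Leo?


30 vs 68, diff = 38

38


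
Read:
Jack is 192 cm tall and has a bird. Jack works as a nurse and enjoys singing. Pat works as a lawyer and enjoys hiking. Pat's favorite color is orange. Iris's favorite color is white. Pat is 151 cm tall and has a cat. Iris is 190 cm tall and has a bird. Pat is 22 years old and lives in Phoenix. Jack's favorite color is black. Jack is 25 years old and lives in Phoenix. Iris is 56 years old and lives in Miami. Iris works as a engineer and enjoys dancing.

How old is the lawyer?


The lawyer is Pat, age 22

22


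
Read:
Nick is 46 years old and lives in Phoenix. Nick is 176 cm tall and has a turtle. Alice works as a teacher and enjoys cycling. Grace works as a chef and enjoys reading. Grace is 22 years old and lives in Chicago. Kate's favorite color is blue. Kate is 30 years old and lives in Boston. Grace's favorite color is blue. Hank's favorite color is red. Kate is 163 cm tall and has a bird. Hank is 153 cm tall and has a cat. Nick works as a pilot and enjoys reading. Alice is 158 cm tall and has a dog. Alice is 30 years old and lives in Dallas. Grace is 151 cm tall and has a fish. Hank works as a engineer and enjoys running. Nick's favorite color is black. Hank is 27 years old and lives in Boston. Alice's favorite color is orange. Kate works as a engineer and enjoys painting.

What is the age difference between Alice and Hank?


|30 - 27| = 3

3


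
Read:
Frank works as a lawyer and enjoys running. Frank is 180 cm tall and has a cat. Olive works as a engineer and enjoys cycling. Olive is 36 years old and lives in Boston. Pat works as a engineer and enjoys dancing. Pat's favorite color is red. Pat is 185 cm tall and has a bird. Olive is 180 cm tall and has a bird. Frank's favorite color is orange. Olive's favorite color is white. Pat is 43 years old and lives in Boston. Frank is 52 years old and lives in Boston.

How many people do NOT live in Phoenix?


Not in Phoenix: 3

3


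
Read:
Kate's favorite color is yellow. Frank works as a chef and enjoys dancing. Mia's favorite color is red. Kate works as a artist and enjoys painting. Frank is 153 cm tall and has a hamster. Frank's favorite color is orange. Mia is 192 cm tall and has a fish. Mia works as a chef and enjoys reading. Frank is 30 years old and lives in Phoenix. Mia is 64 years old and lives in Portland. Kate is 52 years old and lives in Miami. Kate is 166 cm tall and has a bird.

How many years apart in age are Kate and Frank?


52 vs 30, diff = 22

22


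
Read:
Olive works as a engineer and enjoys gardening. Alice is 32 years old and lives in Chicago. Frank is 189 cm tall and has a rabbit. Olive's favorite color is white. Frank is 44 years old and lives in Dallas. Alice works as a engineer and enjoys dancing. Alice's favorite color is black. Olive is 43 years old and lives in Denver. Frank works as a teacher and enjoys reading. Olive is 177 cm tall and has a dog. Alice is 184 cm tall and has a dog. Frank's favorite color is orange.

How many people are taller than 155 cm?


Taller than 155: 3

3


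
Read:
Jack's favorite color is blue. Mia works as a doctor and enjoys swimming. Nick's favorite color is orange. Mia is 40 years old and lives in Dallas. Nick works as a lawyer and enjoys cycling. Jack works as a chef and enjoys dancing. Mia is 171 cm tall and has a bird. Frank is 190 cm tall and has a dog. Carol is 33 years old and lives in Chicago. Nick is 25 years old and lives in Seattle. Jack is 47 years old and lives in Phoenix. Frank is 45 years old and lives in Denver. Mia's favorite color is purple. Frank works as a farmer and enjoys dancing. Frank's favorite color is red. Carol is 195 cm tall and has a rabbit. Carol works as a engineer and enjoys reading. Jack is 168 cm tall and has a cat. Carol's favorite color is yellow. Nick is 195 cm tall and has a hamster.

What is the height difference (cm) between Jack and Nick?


|168 - 195| = 27

27


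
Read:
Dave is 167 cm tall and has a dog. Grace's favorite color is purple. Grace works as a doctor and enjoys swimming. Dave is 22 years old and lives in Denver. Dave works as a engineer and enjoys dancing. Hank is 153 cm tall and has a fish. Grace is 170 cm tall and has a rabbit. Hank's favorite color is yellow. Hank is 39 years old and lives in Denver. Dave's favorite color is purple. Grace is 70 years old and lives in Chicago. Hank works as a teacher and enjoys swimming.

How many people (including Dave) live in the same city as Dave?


Dave lives in Denver. Count = 2

2


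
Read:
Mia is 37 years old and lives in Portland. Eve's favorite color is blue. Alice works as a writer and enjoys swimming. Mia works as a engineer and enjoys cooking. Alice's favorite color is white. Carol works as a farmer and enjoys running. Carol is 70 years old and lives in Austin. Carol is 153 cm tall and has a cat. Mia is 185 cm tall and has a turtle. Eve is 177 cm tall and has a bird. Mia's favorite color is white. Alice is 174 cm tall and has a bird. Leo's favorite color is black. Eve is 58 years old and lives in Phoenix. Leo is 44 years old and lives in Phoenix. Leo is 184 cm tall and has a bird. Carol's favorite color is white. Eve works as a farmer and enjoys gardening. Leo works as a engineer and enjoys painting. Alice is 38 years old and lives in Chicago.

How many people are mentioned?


People: Alice, Eve, Leo, Carol, Mia. Count = 5

5


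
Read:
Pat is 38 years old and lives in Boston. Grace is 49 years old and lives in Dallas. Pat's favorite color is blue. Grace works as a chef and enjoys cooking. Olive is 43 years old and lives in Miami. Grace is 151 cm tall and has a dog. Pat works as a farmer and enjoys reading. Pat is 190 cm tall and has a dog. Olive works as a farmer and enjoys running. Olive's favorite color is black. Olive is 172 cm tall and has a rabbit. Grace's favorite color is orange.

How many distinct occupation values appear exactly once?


Unique occupation values: 1

1


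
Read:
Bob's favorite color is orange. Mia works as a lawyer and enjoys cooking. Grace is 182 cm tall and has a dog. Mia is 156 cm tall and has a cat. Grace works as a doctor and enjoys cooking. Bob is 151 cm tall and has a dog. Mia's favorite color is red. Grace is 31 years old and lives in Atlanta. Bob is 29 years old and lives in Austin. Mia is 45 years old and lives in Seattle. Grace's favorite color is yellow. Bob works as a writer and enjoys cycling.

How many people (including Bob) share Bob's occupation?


Bob is a writer. Count = 1

1


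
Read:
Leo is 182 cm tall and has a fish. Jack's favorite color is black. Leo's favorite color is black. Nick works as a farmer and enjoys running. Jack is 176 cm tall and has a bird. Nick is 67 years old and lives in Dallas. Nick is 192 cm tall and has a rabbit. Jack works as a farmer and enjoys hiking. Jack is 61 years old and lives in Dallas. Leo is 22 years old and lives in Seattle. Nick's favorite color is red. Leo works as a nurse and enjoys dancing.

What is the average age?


Sum=150, n=3, avg=50

50


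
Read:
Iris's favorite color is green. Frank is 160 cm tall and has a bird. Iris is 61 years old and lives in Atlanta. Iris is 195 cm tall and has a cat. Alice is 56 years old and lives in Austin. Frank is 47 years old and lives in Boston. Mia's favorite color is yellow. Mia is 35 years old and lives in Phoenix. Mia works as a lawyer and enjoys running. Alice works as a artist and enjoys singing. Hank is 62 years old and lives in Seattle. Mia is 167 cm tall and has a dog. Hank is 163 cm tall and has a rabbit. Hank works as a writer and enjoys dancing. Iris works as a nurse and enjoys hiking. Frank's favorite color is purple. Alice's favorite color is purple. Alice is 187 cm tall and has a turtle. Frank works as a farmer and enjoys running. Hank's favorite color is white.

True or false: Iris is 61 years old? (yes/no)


Iris is actually 61. yes

yes


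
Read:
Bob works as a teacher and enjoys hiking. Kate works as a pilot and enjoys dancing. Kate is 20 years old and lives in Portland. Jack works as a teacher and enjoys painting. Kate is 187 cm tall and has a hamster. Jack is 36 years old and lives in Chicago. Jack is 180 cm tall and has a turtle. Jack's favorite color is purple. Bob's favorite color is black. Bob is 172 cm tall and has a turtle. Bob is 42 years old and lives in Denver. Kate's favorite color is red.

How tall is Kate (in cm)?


Kate is 187 cm tall

187


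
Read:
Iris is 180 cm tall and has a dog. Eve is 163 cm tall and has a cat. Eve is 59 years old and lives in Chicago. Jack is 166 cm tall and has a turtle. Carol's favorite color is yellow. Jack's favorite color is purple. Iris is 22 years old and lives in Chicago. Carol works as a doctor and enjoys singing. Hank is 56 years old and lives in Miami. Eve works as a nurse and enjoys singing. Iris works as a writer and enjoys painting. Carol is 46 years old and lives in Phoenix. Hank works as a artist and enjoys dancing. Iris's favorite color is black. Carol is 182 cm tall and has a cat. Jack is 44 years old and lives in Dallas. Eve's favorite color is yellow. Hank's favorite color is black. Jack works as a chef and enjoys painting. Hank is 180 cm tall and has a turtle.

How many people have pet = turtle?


Count: 2

2


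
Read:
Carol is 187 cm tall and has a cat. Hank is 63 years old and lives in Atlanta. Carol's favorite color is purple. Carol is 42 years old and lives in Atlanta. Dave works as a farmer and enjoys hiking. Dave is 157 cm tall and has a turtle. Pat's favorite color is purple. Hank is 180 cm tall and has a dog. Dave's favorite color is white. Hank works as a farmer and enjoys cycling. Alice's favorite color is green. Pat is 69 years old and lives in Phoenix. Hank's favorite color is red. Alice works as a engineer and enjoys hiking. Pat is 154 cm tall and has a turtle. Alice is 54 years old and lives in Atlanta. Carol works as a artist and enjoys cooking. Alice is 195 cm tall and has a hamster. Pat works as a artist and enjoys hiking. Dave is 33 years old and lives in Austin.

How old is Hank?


Hank is 63 years old

63


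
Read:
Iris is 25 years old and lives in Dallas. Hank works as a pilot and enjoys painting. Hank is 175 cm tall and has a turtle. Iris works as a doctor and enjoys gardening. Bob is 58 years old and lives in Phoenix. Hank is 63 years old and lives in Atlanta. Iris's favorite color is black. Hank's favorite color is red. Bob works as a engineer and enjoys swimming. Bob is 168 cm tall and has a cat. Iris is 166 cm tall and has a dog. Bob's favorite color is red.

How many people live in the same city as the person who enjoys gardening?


Person with hobby gardening is Iris, city Dallas. Count = 1

1


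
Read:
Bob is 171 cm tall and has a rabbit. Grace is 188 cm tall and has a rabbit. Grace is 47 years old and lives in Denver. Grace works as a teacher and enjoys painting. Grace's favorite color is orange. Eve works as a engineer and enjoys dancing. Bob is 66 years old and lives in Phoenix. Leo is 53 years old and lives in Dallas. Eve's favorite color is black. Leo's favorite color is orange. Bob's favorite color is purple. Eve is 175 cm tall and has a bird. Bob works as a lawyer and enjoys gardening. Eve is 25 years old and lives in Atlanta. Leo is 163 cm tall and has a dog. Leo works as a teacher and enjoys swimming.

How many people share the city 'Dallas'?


Count: 1

1


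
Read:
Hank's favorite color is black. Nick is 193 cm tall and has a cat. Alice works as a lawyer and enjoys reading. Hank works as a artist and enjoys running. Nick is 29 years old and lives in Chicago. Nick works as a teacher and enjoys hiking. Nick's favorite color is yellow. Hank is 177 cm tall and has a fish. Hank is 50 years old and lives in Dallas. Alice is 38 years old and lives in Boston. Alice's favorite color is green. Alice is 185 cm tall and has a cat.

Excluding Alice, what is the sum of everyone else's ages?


Sum (excluding Alice): 79

79


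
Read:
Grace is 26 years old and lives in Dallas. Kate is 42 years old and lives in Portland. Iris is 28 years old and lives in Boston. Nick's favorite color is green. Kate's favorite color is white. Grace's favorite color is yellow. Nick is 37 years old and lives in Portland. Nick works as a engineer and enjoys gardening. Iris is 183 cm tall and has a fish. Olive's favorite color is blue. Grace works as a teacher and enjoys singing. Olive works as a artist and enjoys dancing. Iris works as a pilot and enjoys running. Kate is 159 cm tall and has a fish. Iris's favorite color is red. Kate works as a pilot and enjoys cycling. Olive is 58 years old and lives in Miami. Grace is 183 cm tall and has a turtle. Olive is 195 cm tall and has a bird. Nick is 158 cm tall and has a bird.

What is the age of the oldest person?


Oldest: Olive at 58

58


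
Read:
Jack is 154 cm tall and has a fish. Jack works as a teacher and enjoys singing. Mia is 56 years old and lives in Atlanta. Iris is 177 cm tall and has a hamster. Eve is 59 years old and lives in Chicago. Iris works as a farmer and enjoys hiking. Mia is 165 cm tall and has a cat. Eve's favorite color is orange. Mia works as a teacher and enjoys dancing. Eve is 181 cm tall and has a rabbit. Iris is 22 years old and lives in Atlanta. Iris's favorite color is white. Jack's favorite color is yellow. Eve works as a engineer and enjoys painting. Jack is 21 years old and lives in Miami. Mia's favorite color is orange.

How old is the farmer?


The farmer is Iris, age 22

22


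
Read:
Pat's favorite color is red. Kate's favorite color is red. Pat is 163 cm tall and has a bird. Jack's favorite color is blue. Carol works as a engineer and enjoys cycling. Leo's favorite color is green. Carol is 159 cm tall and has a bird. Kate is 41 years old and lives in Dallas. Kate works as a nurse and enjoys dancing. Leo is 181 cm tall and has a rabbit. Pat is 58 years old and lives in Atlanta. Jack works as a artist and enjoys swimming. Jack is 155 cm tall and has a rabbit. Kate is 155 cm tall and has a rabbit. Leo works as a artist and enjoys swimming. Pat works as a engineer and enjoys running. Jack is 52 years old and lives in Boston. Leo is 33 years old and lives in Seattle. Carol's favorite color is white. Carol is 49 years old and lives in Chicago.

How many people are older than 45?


Filter: 3

3


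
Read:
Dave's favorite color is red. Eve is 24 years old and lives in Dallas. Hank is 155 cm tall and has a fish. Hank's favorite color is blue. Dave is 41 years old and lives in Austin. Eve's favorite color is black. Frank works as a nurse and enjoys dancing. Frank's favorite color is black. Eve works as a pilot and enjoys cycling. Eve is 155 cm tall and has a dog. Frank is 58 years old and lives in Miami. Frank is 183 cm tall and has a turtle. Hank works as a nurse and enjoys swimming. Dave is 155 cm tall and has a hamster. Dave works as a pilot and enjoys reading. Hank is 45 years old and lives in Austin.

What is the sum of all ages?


45+41+24+58 = 168

168


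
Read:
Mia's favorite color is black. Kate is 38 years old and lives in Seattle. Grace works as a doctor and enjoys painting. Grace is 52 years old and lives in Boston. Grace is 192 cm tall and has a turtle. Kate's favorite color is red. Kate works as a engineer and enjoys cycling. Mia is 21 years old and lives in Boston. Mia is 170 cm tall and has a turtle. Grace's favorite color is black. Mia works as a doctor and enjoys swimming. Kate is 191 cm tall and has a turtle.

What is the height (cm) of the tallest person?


Tallest: Grace at 192 cm

192


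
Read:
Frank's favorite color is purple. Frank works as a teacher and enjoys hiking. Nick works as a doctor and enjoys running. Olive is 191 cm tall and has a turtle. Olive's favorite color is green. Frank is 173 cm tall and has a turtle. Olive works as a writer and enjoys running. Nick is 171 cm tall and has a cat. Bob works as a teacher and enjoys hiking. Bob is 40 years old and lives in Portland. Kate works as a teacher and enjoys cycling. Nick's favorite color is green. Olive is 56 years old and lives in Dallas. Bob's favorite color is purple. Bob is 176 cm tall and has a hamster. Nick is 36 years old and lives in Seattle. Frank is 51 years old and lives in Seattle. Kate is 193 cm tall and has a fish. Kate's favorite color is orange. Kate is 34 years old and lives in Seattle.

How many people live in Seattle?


Count in Seattle: 3

3


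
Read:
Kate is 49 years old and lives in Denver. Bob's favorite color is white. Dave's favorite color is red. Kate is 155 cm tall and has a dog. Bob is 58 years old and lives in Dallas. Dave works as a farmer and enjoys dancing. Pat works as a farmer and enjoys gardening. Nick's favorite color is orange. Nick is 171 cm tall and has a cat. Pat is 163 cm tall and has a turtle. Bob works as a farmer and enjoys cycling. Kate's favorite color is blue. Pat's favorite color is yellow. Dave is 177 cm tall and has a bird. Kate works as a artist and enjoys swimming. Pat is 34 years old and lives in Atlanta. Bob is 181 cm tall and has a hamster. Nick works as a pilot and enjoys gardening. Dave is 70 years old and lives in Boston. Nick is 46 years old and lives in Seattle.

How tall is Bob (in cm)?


Bob is 181 cm tall

181


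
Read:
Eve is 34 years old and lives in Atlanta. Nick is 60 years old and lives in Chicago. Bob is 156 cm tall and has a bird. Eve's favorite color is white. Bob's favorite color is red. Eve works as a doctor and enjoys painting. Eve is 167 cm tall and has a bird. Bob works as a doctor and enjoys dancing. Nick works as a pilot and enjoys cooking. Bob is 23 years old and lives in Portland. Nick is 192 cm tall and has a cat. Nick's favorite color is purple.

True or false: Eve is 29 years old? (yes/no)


Eve is actually 34. no

no


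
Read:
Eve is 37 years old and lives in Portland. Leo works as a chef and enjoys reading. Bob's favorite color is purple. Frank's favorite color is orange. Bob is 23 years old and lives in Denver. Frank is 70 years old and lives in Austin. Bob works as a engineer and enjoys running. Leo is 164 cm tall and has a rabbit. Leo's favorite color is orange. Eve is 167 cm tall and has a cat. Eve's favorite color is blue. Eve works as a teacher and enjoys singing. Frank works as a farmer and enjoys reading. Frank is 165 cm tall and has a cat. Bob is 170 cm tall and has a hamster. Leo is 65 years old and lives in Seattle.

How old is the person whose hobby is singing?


Person with hobby=singing is Eve, age 37

37


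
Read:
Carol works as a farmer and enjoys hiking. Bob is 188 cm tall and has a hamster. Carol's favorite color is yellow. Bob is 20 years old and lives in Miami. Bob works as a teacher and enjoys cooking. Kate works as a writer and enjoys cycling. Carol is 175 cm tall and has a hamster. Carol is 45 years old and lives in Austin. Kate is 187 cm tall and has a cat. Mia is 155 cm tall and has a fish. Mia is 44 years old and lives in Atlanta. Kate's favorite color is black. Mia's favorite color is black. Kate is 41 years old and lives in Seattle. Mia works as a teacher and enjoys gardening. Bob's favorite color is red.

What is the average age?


Sum=150, n=4, avg=37.5

37.5


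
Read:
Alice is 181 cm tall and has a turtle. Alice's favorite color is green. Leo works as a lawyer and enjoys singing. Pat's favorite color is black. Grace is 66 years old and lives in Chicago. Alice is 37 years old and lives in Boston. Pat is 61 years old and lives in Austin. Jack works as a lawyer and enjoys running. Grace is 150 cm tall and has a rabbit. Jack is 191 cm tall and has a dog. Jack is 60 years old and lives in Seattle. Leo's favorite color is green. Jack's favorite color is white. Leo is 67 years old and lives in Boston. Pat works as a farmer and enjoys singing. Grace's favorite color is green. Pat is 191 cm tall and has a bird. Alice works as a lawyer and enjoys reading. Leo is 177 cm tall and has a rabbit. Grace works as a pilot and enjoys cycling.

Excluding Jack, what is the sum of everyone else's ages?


Sum (excluding Jack): 231

231


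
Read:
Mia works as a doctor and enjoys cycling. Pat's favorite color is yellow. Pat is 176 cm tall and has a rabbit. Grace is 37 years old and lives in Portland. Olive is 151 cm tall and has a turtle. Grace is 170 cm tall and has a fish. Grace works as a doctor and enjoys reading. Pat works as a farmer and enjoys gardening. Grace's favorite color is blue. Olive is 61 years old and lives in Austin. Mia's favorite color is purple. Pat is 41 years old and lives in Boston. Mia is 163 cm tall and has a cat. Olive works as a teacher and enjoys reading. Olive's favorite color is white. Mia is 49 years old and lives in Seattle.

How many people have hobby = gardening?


Count: 1

1


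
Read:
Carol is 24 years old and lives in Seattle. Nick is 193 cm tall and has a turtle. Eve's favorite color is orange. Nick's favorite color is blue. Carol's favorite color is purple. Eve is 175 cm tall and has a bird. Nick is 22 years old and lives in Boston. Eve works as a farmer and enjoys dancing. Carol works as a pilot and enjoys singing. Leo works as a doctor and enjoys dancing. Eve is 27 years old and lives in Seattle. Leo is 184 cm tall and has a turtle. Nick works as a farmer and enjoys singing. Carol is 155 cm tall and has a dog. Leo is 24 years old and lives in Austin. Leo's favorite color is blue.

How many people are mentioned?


People: Leo, Eve, Nick, Carol. Count = 4

4


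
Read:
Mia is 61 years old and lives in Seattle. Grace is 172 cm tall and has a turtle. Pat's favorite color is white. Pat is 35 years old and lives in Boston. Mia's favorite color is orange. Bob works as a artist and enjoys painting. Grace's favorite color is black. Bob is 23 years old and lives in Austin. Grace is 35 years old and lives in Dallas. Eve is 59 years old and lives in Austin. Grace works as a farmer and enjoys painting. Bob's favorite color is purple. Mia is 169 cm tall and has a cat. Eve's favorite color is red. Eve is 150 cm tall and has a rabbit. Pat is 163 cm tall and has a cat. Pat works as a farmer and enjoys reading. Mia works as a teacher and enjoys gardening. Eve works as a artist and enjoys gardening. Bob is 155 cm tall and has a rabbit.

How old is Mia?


Mia is 61 years old

61


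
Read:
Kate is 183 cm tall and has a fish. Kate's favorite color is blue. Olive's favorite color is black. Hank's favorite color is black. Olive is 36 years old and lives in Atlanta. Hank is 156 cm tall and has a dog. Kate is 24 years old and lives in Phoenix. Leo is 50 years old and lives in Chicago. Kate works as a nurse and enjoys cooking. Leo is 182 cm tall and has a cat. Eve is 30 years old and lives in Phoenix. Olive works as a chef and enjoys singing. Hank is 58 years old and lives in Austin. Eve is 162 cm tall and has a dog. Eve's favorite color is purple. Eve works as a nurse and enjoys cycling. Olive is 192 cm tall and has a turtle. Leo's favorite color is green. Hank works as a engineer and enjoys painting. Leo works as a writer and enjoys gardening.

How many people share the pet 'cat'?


Count: 1

1


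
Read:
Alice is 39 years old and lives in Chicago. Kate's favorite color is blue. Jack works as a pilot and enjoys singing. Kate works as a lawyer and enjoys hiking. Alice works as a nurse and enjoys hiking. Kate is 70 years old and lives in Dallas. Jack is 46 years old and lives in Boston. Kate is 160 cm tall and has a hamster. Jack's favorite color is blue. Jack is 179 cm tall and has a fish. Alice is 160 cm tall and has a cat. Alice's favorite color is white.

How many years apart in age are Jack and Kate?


46 vs 70, diff = 24

24


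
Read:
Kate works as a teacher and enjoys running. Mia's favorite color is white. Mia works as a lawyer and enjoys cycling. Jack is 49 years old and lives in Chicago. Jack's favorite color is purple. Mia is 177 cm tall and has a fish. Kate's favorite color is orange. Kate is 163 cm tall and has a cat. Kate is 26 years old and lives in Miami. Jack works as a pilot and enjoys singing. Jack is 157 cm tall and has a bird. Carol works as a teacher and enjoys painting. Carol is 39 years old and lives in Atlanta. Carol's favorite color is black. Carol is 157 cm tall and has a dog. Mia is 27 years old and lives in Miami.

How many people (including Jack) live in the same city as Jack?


Jack lives in Chicago. Count = 1

1


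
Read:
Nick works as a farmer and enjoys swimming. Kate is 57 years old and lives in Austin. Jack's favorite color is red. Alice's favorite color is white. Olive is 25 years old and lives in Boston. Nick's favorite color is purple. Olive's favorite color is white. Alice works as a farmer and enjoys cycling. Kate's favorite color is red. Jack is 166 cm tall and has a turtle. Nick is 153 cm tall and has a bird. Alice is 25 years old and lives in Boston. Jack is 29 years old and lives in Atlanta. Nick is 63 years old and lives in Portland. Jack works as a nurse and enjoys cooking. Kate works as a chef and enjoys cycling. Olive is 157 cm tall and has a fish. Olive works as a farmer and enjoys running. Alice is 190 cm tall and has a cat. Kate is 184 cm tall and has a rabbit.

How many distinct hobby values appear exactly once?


Unique hobby values: 3

3


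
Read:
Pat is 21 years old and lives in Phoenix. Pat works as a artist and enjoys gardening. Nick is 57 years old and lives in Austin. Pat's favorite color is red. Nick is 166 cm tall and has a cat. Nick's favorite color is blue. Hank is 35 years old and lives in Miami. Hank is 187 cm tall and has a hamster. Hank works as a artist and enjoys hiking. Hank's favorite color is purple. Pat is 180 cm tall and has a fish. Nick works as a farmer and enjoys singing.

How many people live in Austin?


Count in Austin: 1

1


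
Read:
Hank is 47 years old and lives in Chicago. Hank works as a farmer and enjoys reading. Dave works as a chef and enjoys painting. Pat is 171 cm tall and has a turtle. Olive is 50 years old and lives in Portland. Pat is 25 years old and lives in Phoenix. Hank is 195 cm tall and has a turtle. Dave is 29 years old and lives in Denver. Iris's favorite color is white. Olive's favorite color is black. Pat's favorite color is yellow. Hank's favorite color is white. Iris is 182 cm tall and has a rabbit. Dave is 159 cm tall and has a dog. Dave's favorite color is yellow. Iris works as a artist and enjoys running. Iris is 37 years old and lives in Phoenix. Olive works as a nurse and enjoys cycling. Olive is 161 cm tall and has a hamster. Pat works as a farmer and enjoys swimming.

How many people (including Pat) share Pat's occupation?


Pat is a farmer. Count = 2

2


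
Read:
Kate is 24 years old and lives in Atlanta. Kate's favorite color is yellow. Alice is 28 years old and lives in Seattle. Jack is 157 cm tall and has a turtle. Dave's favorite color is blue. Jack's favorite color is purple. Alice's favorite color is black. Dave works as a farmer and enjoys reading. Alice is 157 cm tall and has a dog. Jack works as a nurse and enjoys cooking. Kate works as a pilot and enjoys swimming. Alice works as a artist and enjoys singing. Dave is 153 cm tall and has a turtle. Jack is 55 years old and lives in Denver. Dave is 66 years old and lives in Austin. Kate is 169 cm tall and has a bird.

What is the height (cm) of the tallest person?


Tallest: Kate at 169 cm

169


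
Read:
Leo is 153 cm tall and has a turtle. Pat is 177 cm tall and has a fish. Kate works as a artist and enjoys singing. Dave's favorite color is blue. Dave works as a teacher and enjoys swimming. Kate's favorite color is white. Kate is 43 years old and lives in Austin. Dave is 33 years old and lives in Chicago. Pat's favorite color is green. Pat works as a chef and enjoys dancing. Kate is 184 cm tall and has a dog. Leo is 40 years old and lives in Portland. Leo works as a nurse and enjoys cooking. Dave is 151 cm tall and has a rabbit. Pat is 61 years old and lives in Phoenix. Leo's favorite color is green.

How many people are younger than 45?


Filter: 3

3


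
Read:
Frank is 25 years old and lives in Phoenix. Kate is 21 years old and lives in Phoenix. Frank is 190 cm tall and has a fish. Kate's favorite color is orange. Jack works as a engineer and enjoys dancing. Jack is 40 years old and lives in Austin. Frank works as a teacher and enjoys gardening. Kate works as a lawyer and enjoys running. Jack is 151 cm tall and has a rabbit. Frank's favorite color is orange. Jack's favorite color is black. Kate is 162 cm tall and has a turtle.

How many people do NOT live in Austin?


Not in Austin: 2

2


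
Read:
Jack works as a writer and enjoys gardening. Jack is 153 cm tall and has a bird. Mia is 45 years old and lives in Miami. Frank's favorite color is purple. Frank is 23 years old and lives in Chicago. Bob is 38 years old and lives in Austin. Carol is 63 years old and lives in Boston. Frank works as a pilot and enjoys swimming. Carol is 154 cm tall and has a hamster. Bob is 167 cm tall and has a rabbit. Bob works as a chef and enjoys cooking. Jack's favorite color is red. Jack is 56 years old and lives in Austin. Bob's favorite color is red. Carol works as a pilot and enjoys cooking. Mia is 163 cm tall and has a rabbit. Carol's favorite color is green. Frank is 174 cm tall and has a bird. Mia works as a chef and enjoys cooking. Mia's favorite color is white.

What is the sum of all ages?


56+45+63+38+23 = 225

225


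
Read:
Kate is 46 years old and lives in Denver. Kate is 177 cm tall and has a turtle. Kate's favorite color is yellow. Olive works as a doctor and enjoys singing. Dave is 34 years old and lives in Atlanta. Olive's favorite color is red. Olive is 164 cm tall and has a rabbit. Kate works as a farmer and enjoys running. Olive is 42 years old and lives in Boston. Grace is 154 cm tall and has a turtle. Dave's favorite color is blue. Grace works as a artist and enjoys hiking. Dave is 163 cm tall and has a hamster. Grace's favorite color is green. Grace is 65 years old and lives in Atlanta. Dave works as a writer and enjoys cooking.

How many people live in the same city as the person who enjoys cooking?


Person with hobby cooking is Dave, city Atlanta. Count = 2

2


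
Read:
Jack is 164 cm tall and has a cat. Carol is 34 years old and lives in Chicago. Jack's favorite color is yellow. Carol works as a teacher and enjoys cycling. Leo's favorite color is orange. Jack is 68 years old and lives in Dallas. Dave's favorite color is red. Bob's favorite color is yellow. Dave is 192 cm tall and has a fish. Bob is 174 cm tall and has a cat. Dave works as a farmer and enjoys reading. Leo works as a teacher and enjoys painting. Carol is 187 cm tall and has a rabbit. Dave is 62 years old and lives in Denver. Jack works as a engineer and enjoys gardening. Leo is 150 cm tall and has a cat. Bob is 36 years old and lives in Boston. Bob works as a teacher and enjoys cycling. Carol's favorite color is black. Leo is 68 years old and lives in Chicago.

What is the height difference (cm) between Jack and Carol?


|164 - 187| = 23

23


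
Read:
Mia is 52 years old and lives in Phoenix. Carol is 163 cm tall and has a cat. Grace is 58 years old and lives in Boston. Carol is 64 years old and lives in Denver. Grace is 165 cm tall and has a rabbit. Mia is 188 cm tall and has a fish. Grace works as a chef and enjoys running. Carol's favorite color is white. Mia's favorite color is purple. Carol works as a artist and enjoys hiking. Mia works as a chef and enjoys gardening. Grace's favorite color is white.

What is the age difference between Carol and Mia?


|64 - 52| = 12

12


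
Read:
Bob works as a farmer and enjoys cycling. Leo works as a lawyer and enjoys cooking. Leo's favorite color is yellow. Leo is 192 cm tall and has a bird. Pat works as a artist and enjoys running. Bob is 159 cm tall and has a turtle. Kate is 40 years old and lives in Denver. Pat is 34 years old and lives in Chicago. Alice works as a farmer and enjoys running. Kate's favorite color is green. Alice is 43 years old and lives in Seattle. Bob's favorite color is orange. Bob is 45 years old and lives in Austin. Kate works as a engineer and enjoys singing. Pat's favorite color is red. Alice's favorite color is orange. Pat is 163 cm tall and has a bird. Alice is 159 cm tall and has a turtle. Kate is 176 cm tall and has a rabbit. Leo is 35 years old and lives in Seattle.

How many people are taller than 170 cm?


Taller than 170: 2

2


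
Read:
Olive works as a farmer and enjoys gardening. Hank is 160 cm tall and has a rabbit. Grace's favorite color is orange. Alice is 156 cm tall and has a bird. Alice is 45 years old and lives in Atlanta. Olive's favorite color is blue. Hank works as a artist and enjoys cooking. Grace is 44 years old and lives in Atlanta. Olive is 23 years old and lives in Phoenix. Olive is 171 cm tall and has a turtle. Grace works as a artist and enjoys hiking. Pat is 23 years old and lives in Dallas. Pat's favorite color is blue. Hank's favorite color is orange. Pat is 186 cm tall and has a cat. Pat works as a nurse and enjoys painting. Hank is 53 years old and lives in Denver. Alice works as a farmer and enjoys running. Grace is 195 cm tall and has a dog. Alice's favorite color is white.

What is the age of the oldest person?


Oldest: Hank at 53

53


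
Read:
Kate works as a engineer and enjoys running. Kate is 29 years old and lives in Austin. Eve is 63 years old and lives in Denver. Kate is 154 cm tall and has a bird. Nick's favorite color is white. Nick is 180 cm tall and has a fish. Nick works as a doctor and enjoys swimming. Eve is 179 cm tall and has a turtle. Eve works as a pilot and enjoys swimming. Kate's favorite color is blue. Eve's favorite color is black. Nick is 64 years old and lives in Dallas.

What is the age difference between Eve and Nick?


|63 - 64| = 1

1


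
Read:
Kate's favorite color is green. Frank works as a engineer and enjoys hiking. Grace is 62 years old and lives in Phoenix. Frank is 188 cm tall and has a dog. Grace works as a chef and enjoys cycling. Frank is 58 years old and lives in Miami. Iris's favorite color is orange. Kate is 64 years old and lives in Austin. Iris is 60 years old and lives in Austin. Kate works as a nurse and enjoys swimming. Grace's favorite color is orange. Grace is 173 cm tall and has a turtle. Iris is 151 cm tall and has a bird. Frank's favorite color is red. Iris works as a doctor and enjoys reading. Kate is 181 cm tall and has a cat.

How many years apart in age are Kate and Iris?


64 vs 60, diff = 4

4
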